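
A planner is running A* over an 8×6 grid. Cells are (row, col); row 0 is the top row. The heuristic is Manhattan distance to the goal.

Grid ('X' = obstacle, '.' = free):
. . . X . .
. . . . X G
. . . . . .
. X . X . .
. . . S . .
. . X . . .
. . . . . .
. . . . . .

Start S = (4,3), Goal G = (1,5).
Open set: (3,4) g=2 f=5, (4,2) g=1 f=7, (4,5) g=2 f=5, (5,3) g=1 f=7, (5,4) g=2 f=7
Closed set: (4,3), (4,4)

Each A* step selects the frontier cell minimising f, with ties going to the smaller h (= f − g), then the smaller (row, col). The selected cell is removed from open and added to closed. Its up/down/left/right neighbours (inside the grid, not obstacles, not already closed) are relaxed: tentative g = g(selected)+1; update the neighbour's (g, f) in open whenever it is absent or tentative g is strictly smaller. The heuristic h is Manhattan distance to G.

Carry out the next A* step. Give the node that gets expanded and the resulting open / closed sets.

step 1: expand (3,4) (f=5, h=3) → closed; open now [(2,4) g=3 f=5, (3,5) g=3 f=5, (4,2) g=1 f=7, (4,5) g=2 f=5, (5,3) g=1 f=7, (5,4) g=2 f=7]

expanded=(3,4); open=[(2,4) g=3 f=5, (3,5) g=3 f=5, (4,2) g=1 f=7, (4,5) g=2 f=5, (5,3) g=1 f=7, (5,4) g=2 f=7]; closed=[(3,4), (4,3), (4,4)]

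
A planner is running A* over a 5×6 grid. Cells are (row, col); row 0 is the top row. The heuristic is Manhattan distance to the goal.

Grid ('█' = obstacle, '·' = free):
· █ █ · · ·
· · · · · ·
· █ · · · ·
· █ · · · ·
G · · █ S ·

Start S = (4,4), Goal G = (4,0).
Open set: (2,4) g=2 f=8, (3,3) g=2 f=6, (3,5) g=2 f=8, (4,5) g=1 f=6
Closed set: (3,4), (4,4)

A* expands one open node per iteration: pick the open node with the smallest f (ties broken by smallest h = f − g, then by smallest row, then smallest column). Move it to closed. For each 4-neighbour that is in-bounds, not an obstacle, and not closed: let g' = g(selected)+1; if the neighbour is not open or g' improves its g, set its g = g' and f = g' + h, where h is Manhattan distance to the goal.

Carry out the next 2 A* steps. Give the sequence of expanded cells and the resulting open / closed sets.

step 1: expand (3,3) (f=6, h=4) → closed; open now [(2,3) g=3 f=8, (2,4) g=2 f=8, (3,2) g=3 f=6, (3,5) g=2 f=8, (4,5) g=1 f=6]
step 2: expand (3,2) (f=6, h=3) → closed; open now [(2,2) g=4 f=8, (2,3) g=3 f=8, (2,4) g=2 f=8, (3,5) g=2 f=8, (4,2) g=4 f=6, (4,5) g=1 f=6]

order=[(3,3) → (3,2)]; open=[(2,2) g=4 f=8, (2,3) g=3 f=8, (2,4) g=2 f=8, (3,5) g=2 f=8, (4,2) g=4 f=6, (4,5) g=1 f=6]; closed=[(3,2), (3,3), (3,4), (4,4)]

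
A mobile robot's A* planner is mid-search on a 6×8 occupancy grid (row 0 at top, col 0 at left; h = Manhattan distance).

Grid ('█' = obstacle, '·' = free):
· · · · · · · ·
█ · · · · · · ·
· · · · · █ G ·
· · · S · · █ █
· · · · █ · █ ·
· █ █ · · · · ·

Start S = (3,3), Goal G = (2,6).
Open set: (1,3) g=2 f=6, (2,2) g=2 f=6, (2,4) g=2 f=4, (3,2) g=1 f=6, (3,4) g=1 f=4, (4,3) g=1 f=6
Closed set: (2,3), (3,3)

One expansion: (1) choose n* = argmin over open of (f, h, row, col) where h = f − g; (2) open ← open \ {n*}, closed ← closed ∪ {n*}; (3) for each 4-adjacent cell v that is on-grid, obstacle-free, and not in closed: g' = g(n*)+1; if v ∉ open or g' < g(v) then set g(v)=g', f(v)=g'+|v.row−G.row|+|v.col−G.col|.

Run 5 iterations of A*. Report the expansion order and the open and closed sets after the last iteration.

order=[(2,4) → (3,4) → (3,5) → (1,4) → (1,5)]; open=[(0,4) g=4 f=8, (0,5) g=5 f=8, (1,3) g=2 f=6, (1,6) g=5 f=6, (2,2) g=2 f=6, (3,2) g=1 f=6, (4,3) g=1 f=6, (4,5) g=3 f=6]; closed=[(1,4), (1,5), (2,3), (2,4), (3,3), (3,4), (3,5)]

step 1: expand (2,4) (f=4, h=2) → closed; open now [(1,3) g=2 f=6, (1,4) g=3 f=6, (2,2) g=2 f=6, (3,2) g=1 f=6, (3,4) g=1 f=4, (4,3) g=1 f=6]
step 2: expand (3,4) (f=4, h=3) → closed; open now [(1,3) g=2 f=6, (1,4) g=3 f=6, (2,2) g=2 f=6, (3,2) g=1 f=6, (3,5) g=2 f=4, (4,3) g=1 f=6]
step 3: expand (3,5) (f=4, h=2) → closed; open now [(1,3) g=2 f=6, (1,4) g=3 f=6, (2,2) g=2 f=6, (3,2) g=1 f=6, (4,3) g=1 f=6, (4,5) g=3 f=6]
step 4: expand (1,4) (f=6, h=3) → closed; open now [(0,4) g=4 f=8, (1,3) g=2 f=6, (1,5) g=4 f=6, (2,2) g=2 f=6, (3,2) g=1 f=6, (4,3) g=1 f=6, (4,5) g=3 f=6]
step 5: expand (1,5) (f=6, h=2) → closed; open now [(0,4) g=4 f=8, (0,5) g=5 f=8, (1,3) g=2 f=6, (1,6) g=5 f=6, (2,2) g=2 f=6, (3,2) g=1 f=6, (4,3) g=1 f=6, (4,5) g=3 f=6]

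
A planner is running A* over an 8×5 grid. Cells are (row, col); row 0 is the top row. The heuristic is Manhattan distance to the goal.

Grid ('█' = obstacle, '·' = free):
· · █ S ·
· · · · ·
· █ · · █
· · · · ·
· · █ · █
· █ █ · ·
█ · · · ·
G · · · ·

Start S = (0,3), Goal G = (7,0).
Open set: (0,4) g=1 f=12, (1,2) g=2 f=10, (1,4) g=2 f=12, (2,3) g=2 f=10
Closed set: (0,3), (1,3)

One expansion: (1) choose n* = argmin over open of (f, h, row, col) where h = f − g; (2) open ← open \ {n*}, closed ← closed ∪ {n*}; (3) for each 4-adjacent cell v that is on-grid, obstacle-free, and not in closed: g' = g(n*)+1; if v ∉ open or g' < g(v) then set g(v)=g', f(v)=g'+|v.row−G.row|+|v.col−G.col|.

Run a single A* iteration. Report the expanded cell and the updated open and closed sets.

step 1: expand (1,2) (f=10, h=8) → closed; open now [(0,4) g=1 f=12, (1,1) g=3 f=10, (1,4) g=2 f=12, (2,2) g=3 f=10, (2,3) g=2 f=10]

expanded=(1,2); open=[(0,4) g=1 f=12, (1,1) g=3 f=10, (1,4) g=2 f=12, (2,2) g=3 f=10, (2,3) g=2 f=10]; closed=[(0,3), (1,2), (1,3)]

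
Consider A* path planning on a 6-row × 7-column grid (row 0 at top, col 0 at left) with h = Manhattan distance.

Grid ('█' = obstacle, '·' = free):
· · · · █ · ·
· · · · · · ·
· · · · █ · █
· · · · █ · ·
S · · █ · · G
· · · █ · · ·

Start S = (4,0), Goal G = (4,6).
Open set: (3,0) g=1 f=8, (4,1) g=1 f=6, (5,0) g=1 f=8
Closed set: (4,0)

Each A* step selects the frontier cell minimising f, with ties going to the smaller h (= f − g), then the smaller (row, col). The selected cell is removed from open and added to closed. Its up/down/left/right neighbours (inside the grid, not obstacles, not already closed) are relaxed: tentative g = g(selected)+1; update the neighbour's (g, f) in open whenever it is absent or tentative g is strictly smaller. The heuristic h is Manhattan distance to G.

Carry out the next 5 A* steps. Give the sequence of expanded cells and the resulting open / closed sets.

step 1: expand (4,1) (f=6, h=5) → closed; open now [(3,0) g=1 f=8, (3,1) g=2 f=8, (4,2) g=2 f=6, (5,0) g=1 f=8, (5,1) g=2 f=8]
step 2: expand (4,2) (f=6, h=4) → closed; open now [(3,0) g=1 f=8, (3,1) g=2 f=8, (3,2) g=3 f=8, (5,0) g=1 f=8, (5,1) g=2 f=8, (5,2) g=3 f=8]
step 3: expand (3,2) (f=8, h=5) → closed; open now [(2,2) g=4 f=10, (3,0) g=1 f=8, (3,1) g=2 f=8, (3,3) g=4 f=8, (5,0) g=1 f=8, (5,1) g=2 f=8, (5,2) g=3 f=8]
step 4: expand (3,3) (f=8, h=4) → closed; open now [(2,2) g=4 f=10, (2,3) g=5 f=10, (3,0) g=1 f=8, (3,1) g=2 f=8, (5,0) g=1 f=8, (5,1) g=2 f=8, (5,2) g=3 f=8]
step 5: expand (5,2) (f=8, h=5) → closed; open now [(2,2) g=4 f=10, (2,3) g=5 f=10, (3,0) g=1 f=8, (3,1) g=2 f=8, (5,0) g=1 f=8, (5,1) g=2 f=8]

order=[(4,1) → (4,2) → (3,2) → (3,3) → (5,2)]; open=[(2,2) g=4 f=10, (2,3) g=5 f=10, (3,0) g=1 f=8, (3,1) g=2 f=8, (5,0) g=1 f=8, (5,1) g=2 f=8]; closed=[(3,2), (3,3), (4,0), (4,1), (4,2), (5,2)]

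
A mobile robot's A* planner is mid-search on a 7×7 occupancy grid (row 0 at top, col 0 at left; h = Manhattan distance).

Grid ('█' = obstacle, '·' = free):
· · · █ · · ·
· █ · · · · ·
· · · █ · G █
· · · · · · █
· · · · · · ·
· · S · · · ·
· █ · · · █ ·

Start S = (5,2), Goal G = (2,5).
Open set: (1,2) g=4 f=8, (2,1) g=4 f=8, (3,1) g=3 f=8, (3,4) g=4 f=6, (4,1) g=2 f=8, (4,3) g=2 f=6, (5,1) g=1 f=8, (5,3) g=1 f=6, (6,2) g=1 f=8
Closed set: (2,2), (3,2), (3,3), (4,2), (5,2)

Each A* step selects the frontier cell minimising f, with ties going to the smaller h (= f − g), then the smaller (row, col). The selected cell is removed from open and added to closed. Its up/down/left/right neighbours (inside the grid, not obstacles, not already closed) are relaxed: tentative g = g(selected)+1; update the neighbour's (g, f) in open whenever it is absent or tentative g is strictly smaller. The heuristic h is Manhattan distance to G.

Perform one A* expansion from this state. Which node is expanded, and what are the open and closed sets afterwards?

step 1: expand (3,4) (f=6, h=2) → closed; open now [(1,2) g=4 f=8, (2,1) g=4 f=8, (2,4) g=5 f=6, (3,1) g=3 f=8, (3,5) g=5 f=6, (4,1) g=2 f=8, (4,3) g=2 f=6, (4,4) g=5 f=8, (5,1) g=1 f=8, (5,3) g=1 f=6, (6,2) g=1 f=8]

expanded=(3,4); open=[(1,2) g=4 f=8, (2,1) g=4 f=8, (2,4) g=5 f=6, (3,1) g=3 f=8, (3,5) g=5 f=6, (4,1) g=2 f=8, (4,3) g=2 f=6, (4,4) g=5 f=8, (5,1) g=1 f=8, (5,3) g=1 f=6, (6,2) g=1 f=8]; closed=[(2,2), (3,2), (3,3), (3,4), (4,2), (5,2)]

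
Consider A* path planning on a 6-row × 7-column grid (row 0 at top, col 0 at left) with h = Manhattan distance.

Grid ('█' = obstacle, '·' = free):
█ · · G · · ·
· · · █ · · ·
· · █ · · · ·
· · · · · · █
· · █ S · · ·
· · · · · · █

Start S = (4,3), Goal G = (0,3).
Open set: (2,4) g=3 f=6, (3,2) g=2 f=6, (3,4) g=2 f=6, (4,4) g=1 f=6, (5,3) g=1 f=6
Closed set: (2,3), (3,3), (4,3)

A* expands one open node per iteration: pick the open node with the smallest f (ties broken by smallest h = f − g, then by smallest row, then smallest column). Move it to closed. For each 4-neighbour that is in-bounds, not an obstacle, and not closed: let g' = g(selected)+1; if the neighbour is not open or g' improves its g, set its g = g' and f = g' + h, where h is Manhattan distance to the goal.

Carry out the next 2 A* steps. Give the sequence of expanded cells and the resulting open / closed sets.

order=[(2,4) → (1,4)]; open=[(0,4) g=5 f=6, (1,5) g=5 f=8, (2,5) g=4 f=8, (3,2) g=2 f=6, (3,4) g=2 f=6, (4,4) g=1 f=6, (5,3) g=1 f=6]; closed=[(1,4), (2,3), (2,4), (3,3), (4,3)]

step 1: expand (2,4) (f=6, h=3) → closed; open now [(1,4) g=4 f=6, (2,5) g=4 f=8, (3,2) g=2 f=6, (3,4) g=2 f=6, (4,4) g=1 f=6, (5,3) g=1 f=6]
step 2: expand (1,4) (f=6, h=2) → closed; open now [(0,4) g=5 f=6, (1,5) g=5 f=8, (2,5) g=4 f=8, (3,2) g=2 f=6, (3,4) g=2 f=6, (4,4) g=1 f=6, (5,3) g=1 f=6]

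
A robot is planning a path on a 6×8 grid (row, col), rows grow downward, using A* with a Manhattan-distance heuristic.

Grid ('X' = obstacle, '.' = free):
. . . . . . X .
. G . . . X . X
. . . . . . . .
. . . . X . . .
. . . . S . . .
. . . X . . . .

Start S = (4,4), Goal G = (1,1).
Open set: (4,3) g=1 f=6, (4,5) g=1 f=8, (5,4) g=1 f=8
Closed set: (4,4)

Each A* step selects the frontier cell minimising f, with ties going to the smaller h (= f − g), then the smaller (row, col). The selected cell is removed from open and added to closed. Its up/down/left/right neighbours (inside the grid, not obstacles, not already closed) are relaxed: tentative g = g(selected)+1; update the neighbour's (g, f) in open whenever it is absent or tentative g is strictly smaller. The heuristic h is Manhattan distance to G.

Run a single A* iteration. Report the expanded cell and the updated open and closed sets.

step 1: expand (4,3) (f=6, h=5) → closed; open now [(3,3) g=2 f=6, (4,2) g=2 f=6, (4,5) g=1 f=8, (5,4) g=1 f=8]

expanded=(4,3); open=[(3,3) g=2 f=6, (4,2) g=2 f=6, (4,5) g=1 f=8, (5,4) g=1 f=8]; closed=[(4,3), (4,4)]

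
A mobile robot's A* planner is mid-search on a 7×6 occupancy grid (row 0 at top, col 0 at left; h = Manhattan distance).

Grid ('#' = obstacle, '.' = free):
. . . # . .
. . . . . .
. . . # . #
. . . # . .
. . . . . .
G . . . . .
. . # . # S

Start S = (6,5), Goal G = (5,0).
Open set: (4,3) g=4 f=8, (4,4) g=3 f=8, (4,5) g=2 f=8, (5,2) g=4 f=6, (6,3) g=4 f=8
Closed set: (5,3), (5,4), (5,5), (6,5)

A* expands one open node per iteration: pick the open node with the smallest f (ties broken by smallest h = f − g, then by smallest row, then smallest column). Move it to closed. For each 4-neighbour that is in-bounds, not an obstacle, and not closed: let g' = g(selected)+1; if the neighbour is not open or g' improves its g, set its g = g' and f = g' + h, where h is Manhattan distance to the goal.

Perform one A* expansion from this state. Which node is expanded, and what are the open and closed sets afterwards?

step 1: expand (5,2) (f=6, h=2) → closed; open now [(4,2) g=5 f=8, (4,3) g=4 f=8, (4,4) g=3 f=8, (4,5) g=2 f=8, (5,1) g=5 f=6, (6,3) g=4 f=8]

expanded=(5,2); open=[(4,2) g=5 f=8, (4,3) g=4 f=8, (4,4) g=3 f=8, (4,5) g=2 f=8, (5,1) g=5 f=6, (6,3) g=4 f=8]; closed=[(5,2), (5,3), (5,4), (5,5), (6,5)]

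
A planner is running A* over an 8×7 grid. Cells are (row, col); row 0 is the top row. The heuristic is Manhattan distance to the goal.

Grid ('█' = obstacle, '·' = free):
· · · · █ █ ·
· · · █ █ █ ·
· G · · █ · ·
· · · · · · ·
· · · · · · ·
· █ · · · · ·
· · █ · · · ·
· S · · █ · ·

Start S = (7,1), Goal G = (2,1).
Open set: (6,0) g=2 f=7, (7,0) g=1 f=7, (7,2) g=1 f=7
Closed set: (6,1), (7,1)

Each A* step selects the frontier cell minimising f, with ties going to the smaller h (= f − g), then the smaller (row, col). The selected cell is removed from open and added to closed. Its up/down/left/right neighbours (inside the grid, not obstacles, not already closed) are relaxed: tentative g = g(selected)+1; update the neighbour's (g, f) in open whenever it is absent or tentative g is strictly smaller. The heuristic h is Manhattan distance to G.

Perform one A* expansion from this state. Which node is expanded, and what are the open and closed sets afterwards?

expanded=(6,0); open=[(5,0) g=3 f=7, (7,0) g=1 f=7, (7,2) g=1 f=7]; closed=[(6,0), (6,1), (7,1)]

step 1: expand (6,0) (f=7, h=5) → closed; open now [(5,0) g=3 f=7, (7,0) g=1 f=7, (7,2) g=1 f=7]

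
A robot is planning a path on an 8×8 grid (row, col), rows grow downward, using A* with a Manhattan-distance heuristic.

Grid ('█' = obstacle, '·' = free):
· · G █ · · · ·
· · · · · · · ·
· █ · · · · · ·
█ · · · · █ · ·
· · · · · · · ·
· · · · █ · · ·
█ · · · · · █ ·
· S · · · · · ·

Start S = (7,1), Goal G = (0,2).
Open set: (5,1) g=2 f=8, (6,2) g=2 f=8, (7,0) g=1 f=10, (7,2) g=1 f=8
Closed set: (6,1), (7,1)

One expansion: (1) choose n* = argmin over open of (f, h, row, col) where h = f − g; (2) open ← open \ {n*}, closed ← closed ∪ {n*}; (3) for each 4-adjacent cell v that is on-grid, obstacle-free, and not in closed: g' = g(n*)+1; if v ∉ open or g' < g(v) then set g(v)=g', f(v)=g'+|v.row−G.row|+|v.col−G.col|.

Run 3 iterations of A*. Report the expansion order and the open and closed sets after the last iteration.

step 1: expand (5,1) (f=8, h=6) → closed; open now [(4,1) g=3 f=8, (5,0) g=3 f=10, (5,2) g=3 f=8, (6,2) g=2 f=8, (7,0) g=1 f=10, (7,2) g=1 f=8]
step 2: expand (4,1) (f=8, h=5) → closed; open now [(3,1) g=4 f=8, (4,0) g=4 f=10, (4,2) g=4 f=8, (5,0) g=3 f=10, (5,2) g=3 f=8, (6,2) g=2 f=8, (7,0) g=1 f=10, (7,2) g=1 f=8]
step 3: expand (3,1) (f=8, h=4) → closed; open now [(3,2) g=5 f=8, (4,0) g=4 f=10, (4,2) g=4 f=8, (5,0) g=3 f=10, (5,2) g=3 f=8, (6,2) g=2 f=8, (7,0) g=1 f=10, (7,2) g=1 f=8]

order=[(5,1) → (4,1) → (3,1)]; open=[(3,2) g=5 f=8, (4,0) g=4 f=10, (4,2) g=4 f=8, (5,0) g=3 f=10, (5,2) g=3 f=8, (6,2) g=2 f=8, (7,0) g=1 f=10, (7,2) g=1 f=8]; closed=[(3,1), (4,1), (5,1), (6,1), (7,1)]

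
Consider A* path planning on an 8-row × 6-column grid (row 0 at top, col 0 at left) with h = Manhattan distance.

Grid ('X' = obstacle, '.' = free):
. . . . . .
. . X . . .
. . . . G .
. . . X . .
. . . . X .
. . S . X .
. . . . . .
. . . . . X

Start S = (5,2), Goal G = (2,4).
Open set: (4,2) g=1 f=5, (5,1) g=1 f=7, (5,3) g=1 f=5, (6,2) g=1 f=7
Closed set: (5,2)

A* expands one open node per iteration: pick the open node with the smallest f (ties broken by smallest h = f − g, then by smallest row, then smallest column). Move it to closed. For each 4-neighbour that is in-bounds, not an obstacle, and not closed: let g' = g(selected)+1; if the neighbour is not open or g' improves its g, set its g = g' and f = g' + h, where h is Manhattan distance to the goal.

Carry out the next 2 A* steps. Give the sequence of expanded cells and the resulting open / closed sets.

order=[(4,2) → (3,2)]; open=[(2,2) g=3 f=5, (3,1) g=3 f=7, (4,1) g=2 f=7, (4,3) g=2 f=5, (5,1) g=1 f=7, (5,3) g=1 f=5, (6,2) g=1 f=7]; closed=[(3,2), (4,2), (5,2)]

step 1: expand (4,2) (f=5, h=4) → closed; open now [(3,2) g=2 f=5, (4,1) g=2 f=7, (4,3) g=2 f=5, (5,1) g=1 f=7, (5,3) g=1 f=5, (6,2) g=1 f=7]
step 2: expand (3,2) (f=5, h=3) → closed; open now [(2,2) g=3 f=5, (3,1) g=3 f=7, (4,1) g=2 f=7, (4,3) g=2 f=5, (5,1) g=1 f=7, (5,3) g=1 f=5, (6,2) g=1 f=7]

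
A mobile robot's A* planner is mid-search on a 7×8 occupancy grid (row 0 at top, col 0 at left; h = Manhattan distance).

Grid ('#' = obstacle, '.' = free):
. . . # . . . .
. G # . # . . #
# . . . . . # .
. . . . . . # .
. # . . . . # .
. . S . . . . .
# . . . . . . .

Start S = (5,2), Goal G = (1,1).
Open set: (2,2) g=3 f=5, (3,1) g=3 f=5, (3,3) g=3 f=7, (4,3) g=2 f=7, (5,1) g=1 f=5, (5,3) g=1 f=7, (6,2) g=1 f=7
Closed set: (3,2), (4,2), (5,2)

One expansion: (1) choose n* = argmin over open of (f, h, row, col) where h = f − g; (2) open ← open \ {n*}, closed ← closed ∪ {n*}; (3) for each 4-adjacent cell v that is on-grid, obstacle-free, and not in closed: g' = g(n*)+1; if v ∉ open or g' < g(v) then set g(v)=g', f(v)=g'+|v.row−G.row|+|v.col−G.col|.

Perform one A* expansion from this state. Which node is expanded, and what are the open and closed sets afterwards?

step 1: expand (2,2) (f=5, h=2) → closed; open now [(2,1) g=4 f=5, (2,3) g=4 f=7, (3,1) g=3 f=5, (3,3) g=3 f=7, (4,3) g=2 f=7, (5,1) g=1 f=5, (5,3) g=1 f=7, (6,2) g=1 f=7]

expanded=(2,2); open=[(2,1) g=4 f=5, (2,3) g=4 f=7, (3,1) g=3 f=5, (3,3) g=3 f=7, (4,3) g=2 f=7, (5,1) g=1 f=5, (5,3) g=1 f=7, (6,2) g=1 f=7]; closed=[(2,2), (3,2), (4,2), (5,2)]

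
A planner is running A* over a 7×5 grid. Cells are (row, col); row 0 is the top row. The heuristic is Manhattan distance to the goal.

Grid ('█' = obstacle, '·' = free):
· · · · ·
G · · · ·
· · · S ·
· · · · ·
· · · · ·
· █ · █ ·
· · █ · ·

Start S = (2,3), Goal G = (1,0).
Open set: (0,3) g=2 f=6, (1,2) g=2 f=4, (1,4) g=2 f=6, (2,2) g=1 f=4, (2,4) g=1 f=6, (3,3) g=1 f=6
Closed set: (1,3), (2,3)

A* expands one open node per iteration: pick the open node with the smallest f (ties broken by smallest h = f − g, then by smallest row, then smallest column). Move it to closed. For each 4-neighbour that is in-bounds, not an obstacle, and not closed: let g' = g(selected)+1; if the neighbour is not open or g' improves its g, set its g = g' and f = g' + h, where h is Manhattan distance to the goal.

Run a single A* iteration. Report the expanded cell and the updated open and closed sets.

step 1: expand (1,2) (f=4, h=2) → closed; open now [(0,2) g=3 f=6, (0,3) g=2 f=6, (1,1) g=3 f=4, (1,4) g=2 f=6, (2,2) g=1 f=4, (2,4) g=1 f=6, (3,3) g=1 f=6]

expanded=(1,2); open=[(0,2) g=3 f=6, (0,3) g=2 f=6, (1,1) g=3 f=4, (1,4) g=2 f=6, (2,2) g=1 f=4, (2,4) g=1 f=6, (3,3) g=1 f=6]; closed=[(1,2), (1,3), (2,3)]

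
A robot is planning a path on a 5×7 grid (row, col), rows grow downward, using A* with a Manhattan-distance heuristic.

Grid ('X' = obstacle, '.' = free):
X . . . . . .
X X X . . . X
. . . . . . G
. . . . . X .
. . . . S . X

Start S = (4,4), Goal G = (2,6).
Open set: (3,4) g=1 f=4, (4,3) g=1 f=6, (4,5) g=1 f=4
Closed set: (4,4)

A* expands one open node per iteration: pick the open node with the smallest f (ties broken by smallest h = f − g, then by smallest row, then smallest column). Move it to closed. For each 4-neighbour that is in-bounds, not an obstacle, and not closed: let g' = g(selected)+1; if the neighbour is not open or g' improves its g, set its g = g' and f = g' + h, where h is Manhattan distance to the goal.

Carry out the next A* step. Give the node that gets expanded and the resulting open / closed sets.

step 1: expand (3,4) (f=4, h=3) → closed; open now [(2,4) g=2 f=4, (3,3) g=2 f=6, (4,3) g=1 f=6, (4,5) g=1 f=4]

expanded=(3,4); open=[(2,4) g=2 f=4, (3,3) g=2 f=6, (4,3) g=1 f=6, (4,5) g=1 f=4]; closed=[(3,4), (4,4)]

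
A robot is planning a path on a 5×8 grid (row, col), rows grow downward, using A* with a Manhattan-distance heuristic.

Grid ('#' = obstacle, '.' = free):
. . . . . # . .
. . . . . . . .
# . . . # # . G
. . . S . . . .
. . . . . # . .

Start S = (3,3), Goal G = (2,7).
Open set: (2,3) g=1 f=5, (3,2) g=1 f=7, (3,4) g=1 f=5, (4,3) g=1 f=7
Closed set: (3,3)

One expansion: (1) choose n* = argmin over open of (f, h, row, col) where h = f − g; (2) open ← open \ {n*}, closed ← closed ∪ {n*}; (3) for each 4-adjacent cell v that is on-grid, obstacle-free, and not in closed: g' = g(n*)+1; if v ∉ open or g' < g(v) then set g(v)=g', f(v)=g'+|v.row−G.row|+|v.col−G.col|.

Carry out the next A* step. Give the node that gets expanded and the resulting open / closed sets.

expanded=(2,3); open=[(1,3) g=2 f=7, (2,2) g=2 f=7, (3,2) g=1 f=7, (3,4) g=1 f=5, (4,3) g=1 f=7]; closed=[(2,3), (3,3)]

step 1: expand (2,3) (f=5, h=4) → closed; open now [(1,3) g=2 f=7, (2,2) g=2 f=7, (3,2) g=1 f=7, (3,4) g=1 f=5, (4,3) g=1 f=7]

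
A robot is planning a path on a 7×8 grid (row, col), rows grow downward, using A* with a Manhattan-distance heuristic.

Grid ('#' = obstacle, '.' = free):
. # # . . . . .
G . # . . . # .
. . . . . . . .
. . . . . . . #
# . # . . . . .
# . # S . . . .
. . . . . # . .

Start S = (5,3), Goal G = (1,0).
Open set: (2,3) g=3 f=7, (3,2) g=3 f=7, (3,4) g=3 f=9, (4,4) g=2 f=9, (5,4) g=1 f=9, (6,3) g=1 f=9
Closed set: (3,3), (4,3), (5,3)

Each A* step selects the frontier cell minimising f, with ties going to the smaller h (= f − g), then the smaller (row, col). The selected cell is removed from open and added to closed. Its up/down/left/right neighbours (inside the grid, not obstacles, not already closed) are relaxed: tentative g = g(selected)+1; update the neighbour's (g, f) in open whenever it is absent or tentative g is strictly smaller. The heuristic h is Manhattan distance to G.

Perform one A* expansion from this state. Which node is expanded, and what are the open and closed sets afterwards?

expanded=(2,3); open=[(1,3) g=4 f=7, (2,2) g=4 f=7, (2,4) g=4 f=9, (3,2) g=3 f=7, (3,4) g=3 f=9, (4,4) g=2 f=9, (5,4) g=1 f=9, (6,3) g=1 f=9]; closed=[(2,3), (3,3), (4,3), (5,3)]

step 1: expand (2,3) (f=7, h=4) → closed; open now [(1,3) g=4 f=7, (2,2) g=4 f=7, (2,4) g=4 f=9, (3,2) g=3 f=7, (3,4) g=3 f=9, (4,4) g=2 f=9, (5,4) g=1 f=9, (6,3) g=1 f=9]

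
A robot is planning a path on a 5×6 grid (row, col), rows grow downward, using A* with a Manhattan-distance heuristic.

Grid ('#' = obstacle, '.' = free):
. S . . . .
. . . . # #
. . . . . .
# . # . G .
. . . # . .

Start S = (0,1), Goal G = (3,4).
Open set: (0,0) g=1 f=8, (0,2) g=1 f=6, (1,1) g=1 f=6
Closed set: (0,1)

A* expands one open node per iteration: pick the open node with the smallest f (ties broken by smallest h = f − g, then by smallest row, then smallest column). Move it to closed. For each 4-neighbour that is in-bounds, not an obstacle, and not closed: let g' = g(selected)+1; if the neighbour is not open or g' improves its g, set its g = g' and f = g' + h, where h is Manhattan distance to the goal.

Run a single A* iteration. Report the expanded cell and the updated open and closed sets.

step 1: expand (0,2) (f=6, h=5) → closed; open now [(0,0) g=1 f=8, (0,3) g=2 f=6, (1,1) g=1 f=6, (1,2) g=2 f=6]

expanded=(0,2); open=[(0,0) g=1 f=8, (0,3) g=2 f=6, (1,1) g=1 f=6, (1,2) g=2 f=6]; closed=[(0,1), (0,2)]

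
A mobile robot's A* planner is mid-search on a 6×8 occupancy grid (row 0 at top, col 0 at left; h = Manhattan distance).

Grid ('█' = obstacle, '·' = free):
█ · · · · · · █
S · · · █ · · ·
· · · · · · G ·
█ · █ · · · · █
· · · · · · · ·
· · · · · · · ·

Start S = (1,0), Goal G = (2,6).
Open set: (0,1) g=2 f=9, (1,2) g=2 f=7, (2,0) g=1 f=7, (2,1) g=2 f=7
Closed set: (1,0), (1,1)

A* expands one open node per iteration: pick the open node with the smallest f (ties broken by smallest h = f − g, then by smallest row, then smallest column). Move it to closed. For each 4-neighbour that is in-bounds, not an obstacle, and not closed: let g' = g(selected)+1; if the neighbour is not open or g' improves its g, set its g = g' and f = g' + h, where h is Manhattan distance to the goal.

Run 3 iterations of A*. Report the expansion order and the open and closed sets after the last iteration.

step 1: expand (1,2) (f=7, h=5) → closed; open now [(0,1) g=2 f=9, (0,2) g=3 f=9, (1,3) g=3 f=7, (2,0) g=1 f=7, (2,1) g=2 f=7, (2,2) g=3 f=7]
step 2: expand (1,3) (f=7, h=4) → closed; open now [(0,1) g=2 f=9, (0,2) g=3 f=9, (0,3) g=4 f=9, (2,0) g=1 f=7, (2,1) g=2 f=7, (2,2) g=3 f=7, (2,3) g=4 f=7]
step 3: expand (2,3) (f=7, h=3) → closed; open now [(0,1) g=2 f=9, (0,2) g=3 f=9, (0,3) g=4 f=9, (2,0) g=1 f=7, (2,1) g=2 f=7, (2,2) g=3 f=7, (2,4) g=5 f=7, (3,3) g=5 f=9]

order=[(1,2) → (1,3) → (2,3)]; open=[(0,1) g=2 f=9, (0,2) g=3 f=9, (0,3) g=4 f=9, (2,0) g=1 f=7, (2,1) g=2 f=7, (2,2) g=3 f=7, (2,4) g=5 f=7, (3,3) g=5 f=9]; closed=[(1,0), (1,1), (1,2), (1,3), (2,3)]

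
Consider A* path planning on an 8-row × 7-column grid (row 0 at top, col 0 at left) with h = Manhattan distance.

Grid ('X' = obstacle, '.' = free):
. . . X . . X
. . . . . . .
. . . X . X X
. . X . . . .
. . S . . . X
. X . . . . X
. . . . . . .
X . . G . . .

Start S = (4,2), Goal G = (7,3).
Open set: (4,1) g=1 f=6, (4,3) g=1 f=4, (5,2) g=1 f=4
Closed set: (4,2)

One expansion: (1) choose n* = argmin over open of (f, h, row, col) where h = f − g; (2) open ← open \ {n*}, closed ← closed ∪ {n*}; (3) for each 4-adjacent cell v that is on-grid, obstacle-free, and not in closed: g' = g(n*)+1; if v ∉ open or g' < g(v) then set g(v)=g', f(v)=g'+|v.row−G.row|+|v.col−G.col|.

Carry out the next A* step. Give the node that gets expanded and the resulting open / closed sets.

expanded=(4,3); open=[(3,3) g=2 f=6, (4,1) g=1 f=6, (4,4) g=2 f=6, (5,2) g=1 f=4, (5,3) g=2 f=4]; closed=[(4,2), (4,3)]

step 1: expand (4,3) (f=4, h=3) → closed; open now [(3,3) g=2 f=6, (4,1) g=1 f=6, (4,4) g=2 f=6, (5,2) g=1 f=4, (5,3) g=2 f=4]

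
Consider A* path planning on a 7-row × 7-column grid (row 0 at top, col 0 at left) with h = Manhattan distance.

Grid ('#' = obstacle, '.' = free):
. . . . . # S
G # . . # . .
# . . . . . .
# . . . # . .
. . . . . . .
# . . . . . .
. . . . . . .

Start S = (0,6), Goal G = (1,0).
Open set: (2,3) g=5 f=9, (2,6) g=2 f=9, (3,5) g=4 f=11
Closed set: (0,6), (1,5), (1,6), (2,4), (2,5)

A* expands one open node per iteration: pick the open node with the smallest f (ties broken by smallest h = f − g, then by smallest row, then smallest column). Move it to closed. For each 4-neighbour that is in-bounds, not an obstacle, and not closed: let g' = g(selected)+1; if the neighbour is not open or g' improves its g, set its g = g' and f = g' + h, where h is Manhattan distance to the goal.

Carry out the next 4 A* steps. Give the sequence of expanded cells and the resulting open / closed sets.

order=[(2,3) → (1,3) → (1,2) → (2,2)]; open=[(0,2) g=8 f=11, (0,3) g=7 f=11, (2,1) g=7 f=9, (2,6) g=2 f=9, (3,2) g=7 f=11, (3,3) g=6 f=11, (3,5) g=4 f=11]; closed=[(0,6), (1,2), (1,3), (1,5), (1,6), (2,2), (2,3), (2,4), (2,5)]

step 1: expand (2,3) (f=9, h=4) → closed; open now [(1,3) g=6 f=9, (2,2) g=6 f=9, (2,6) g=2 f=9, (3,3) g=6 f=11, (3,5) g=4 f=11]
step 2: expand (1,3) (f=9, h=3) → closed; open now [(0,3) g=7 f=11, (1,2) g=7 f=9, (2,2) g=6 f=9, (2,6) g=2 f=9, (3,3) g=6 f=11, (3,5) g=4 f=11]
step 3: expand (1,2) (f=9, h=2) → closed; open now [(0,2) g=8 f=11, (0,3) g=7 f=11, (2,2) g=6 f=9, (2,6) g=2 f=9, (3,3) g=6 f=11, (3,5) g=4 f=11]
step 4: expand (2,2) (f=9, h=3) → closed; open now [(0,2) g=8 f=11, (0,3) g=7 f=11, (2,1) g=7 f=9, (2,6) g=2 f=9, (3,2) g=7 f=11, (3,3) g=6 f=11, (3,5) g=4 f=11]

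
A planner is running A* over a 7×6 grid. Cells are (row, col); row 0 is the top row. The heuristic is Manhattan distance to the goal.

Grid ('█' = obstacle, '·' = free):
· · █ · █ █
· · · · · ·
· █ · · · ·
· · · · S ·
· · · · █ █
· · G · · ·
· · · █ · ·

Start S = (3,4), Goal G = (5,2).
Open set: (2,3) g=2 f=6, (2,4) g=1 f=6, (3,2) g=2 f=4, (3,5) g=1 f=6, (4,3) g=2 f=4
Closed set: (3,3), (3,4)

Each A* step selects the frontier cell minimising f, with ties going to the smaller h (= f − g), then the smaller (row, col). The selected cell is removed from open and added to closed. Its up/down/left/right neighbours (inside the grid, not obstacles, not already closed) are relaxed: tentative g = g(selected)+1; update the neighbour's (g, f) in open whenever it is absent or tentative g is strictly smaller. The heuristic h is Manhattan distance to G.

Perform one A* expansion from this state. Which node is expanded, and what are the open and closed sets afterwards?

step 1: expand (3,2) (f=4, h=2) → closed; open now [(2,2) g=3 f=6, (2,3) g=2 f=6, (2,4) g=1 f=6, (3,1) g=3 f=6, (3,5) g=1 f=6, (4,2) g=3 f=4, (4,3) g=2 f=4]

expanded=(3,2); open=[(2,2) g=3 f=6, (2,3) g=2 f=6, (2,4) g=1 f=6, (3,1) g=3 f=6, (3,5) g=1 f=6, (4,2) g=3 f=4, (4,3) g=2 f=4]; closed=[(3,2), (3,3), (3,4)]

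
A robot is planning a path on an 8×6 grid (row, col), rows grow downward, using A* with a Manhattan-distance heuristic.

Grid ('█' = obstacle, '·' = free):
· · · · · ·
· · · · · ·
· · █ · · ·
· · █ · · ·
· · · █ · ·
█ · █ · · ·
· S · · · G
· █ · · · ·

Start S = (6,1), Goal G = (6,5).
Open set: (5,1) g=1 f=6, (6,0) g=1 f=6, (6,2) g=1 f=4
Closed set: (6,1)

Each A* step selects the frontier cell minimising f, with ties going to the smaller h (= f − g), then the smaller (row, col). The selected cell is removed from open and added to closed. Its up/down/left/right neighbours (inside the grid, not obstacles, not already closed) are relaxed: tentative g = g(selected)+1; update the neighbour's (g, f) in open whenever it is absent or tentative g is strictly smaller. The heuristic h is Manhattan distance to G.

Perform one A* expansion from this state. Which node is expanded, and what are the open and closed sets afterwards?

step 1: expand (6,2) (f=4, h=3) → closed; open now [(5,1) g=1 f=6, (6,0) g=1 f=6, (6,3) g=2 f=4, (7,2) g=2 f=6]

expanded=(6,2); open=[(5,1) g=1 f=6, (6,0) g=1 f=6, (6,3) g=2 f=4, (7,2) g=2 f=6]; closed=[(6,1), (6,2)]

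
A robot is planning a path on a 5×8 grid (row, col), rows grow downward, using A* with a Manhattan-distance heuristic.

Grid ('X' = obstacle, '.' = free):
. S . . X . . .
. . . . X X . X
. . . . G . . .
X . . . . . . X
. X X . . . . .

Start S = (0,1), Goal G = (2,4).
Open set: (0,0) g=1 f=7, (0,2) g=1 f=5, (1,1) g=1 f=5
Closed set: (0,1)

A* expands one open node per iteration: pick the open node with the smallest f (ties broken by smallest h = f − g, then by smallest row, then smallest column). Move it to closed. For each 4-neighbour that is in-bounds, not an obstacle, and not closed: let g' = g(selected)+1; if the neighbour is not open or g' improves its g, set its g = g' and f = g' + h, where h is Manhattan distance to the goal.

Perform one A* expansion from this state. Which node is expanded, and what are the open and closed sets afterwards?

expanded=(0,2); open=[(0,0) g=1 f=7, (0,3) g=2 f=5, (1,1) g=1 f=5, (1,2) g=2 f=5]; closed=[(0,1), (0,2)]

step 1: expand (0,2) (f=5, h=4) → closed; open now [(0,0) g=1 f=7, (0,3) g=2 f=5, (1,1) g=1 f=5, (1,2) g=2 f=5]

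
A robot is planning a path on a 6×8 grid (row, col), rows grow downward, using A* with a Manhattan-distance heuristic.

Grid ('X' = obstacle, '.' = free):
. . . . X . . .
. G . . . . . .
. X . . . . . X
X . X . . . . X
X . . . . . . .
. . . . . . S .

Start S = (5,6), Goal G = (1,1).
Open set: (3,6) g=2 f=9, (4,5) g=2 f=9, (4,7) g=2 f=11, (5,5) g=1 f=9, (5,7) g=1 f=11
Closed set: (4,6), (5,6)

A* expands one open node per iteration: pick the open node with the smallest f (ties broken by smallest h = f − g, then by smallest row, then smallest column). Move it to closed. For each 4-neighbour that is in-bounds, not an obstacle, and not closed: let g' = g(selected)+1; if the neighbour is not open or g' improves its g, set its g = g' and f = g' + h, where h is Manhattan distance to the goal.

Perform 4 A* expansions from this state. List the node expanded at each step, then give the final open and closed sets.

order=[(3,6) → (2,6) → (1,6) → (1,5)]; open=[(0,5) g=6 f=11, (0,6) g=5 f=11, (1,4) g=6 f=9, (1,7) g=5 f=11, (2,5) g=4 f=9, (3,5) g=3 f=9, (4,5) g=2 f=9, (4,7) g=2 f=11, (5,5) g=1 f=9, (5,7) g=1 f=11]; closed=[(1,5), (1,6), (2,6), (3,6), (4,6), (5,6)]

step 1: expand (3,6) (f=9, h=7) → closed; open now [(2,6) g=3 f=9, (3,5) g=3 f=9, (4,5) g=2 f=9, (4,7) g=2 f=11, (5,5) g=1 f=9, (5,7) g=1 f=11]
step 2: expand (2,6) (f=9, h=6) → closed; open now [(1,6) g=4 f=9, (2,5) g=4 f=9, (3,5) g=3 f=9, (4,5) g=2 f=9, (4,7) g=2 f=11, (5,5) g=1 f=9, (5,7) g=1 f=11]
step 3: expand (1,6) (f=9, h=5) → closed; open now [(0,6) g=5 f=11, (1,5) g=5 f=9, (1,7) g=5 f=11, (2,5) g=4 f=9, (3,5) g=3 f=9, (4,5) g=2 f=9, (4,7) g=2 f=11, (5,5) g=1 f=9, (5,7) g=1 f=11]
step 4: expand (1,5) (f=9, h=4) → closed; open now [(0,5) g=6 f=11, (0,6) g=5 f=11, (1,4) g=6 f=9, (1,7) g=5 f=11, (2,5) g=4 f=9, (3,5) g=3 f=9, (4,5) g=2 f=9, (4,7) g=2 f=11, (5,5) g=1 f=9, (5,7) g=1 f=11]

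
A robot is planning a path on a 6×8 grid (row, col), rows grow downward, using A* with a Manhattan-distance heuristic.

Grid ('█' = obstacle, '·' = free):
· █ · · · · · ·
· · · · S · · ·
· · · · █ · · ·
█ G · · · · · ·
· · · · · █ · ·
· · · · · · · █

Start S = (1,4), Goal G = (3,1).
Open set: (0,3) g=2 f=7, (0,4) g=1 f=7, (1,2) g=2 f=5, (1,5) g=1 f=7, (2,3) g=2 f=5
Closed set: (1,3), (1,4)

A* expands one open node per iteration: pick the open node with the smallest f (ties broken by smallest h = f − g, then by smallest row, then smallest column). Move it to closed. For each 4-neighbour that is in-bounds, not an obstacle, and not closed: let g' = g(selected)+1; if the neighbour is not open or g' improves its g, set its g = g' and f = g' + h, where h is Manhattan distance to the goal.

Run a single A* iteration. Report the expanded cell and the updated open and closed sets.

step 1: expand (1,2) (f=5, h=3) → closed; open now [(0,2) g=3 f=7, (0,3) g=2 f=7, (0,4) g=1 f=7, (1,1) g=3 f=5, (1,5) g=1 f=7, (2,2) g=3 f=5, (2,3) g=2 f=5]

expanded=(1,2); open=[(0,2) g=3 f=7, (0,3) g=2 f=7, (0,4) g=1 f=7, (1,1) g=3 f=5, (1,5) g=1 f=7, (2,2) g=3 f=5, (2,3) g=2 f=5]; closed=[(1,2), (1,3), (1,4)]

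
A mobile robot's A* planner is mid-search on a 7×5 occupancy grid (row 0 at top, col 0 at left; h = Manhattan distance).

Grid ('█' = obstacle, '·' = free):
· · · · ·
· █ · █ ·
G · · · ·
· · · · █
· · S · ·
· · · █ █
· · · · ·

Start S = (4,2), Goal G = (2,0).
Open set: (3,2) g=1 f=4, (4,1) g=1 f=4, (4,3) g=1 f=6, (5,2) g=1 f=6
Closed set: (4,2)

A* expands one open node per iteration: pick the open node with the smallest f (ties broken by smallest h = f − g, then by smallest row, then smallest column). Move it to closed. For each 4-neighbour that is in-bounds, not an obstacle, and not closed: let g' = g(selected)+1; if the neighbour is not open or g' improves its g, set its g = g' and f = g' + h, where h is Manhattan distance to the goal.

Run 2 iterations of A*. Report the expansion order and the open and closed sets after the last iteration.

step 1: expand (3,2) (f=4, h=3) → closed; open now [(2,2) g=2 f=4, (3,1) g=2 f=4, (3,3) g=2 f=6, (4,1) g=1 f=4, (4,3) g=1 f=6, (5,2) g=1 f=6]
step 2: expand (2,2) (f=4, h=2) → closed; open now [(1,2) g=3 f=6, (2,1) g=3 f=4, (2,3) g=3 f=6, (3,1) g=2 f=4, (3,3) g=2 f=6, (4,1) g=1 f=4, (4,3) g=1 f=6, (5,2) g=1 f=6]

order=[(3,2) → (2,2)]; open=[(1,2) g=3 f=6, (2,1) g=3 f=4, (2,3) g=3 f=6, (3,1) g=2 f=4, (3,3) g=2 f=6, (4,1) g=1 f=4, (4,3) g=1 f=6, (5,2) g=1 f=6]; closed=[(2,2), (3,2), (4,2)]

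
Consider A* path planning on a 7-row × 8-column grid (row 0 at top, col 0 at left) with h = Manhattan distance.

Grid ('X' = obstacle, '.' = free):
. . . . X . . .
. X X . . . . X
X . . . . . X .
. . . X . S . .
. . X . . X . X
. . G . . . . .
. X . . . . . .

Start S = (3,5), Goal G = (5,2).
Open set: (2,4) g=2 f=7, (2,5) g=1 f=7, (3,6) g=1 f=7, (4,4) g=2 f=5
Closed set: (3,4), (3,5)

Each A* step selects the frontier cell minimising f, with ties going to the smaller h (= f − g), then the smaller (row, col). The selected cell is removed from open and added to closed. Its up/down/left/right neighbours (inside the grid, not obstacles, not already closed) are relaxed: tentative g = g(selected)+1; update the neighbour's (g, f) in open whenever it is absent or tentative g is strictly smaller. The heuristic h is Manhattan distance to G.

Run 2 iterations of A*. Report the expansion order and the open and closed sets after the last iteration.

order=[(4,4) → (4,3)]; open=[(2,4) g=2 f=7, (2,5) g=1 f=7, (3,6) g=1 f=7, (5,3) g=4 f=5, (5,4) g=3 f=5]; closed=[(3,4), (3,5), (4,3), (4,4)]

step 1: expand (4,4) (f=5, h=3) → closed; open now [(2,4) g=2 f=7, (2,5) g=1 f=7, (3,6) g=1 f=7, (4,3) g=3 f=5, (5,4) g=3 f=5]
step 2: expand (4,3) (f=5, h=2) → closed; open now [(2,4) g=2 f=7, (2,5) g=1 f=7, (3,6) g=1 f=7, (5,3) g=4 f=5, (5,4) g=3 f=5]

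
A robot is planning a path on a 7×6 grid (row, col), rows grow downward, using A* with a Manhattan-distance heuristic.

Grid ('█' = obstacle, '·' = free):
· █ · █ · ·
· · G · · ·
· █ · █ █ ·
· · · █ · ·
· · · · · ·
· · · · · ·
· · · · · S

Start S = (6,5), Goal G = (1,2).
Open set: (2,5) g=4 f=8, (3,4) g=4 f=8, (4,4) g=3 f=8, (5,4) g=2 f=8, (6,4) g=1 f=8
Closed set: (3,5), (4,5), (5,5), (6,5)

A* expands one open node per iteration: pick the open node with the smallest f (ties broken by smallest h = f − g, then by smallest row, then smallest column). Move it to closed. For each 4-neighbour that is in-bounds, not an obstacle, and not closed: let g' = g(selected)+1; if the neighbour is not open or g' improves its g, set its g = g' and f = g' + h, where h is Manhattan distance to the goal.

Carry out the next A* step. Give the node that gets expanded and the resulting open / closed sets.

expanded=(2,5); open=[(1,5) g=5 f=8, (3,4) g=4 f=8, (4,4) g=3 f=8, (5,4) g=2 f=8, (6,4) g=1 f=8]; closed=[(2,5), (3,5), (4,5), (5,5), (6,5)]

step 1: expand (2,5) (f=8, h=4) → closed; open now [(1,5) g=5 f=8, (3,4) g=4 f=8, (4,4) g=3 f=8, (5,4) g=2 f=8, (6,4) g=1 f=8]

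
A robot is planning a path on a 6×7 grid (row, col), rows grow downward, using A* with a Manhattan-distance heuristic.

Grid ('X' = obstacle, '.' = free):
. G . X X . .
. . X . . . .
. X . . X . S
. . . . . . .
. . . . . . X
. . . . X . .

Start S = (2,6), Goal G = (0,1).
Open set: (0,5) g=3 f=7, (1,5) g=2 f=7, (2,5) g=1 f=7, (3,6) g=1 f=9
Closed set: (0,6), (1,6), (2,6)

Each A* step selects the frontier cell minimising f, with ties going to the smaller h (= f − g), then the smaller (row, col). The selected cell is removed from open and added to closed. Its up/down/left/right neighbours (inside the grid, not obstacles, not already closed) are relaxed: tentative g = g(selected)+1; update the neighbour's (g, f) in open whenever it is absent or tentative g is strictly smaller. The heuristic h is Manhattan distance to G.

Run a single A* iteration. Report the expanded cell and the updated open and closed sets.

expanded=(0,5); open=[(1,5) g=2 f=7, (2,5) g=1 f=7, (3,6) g=1 f=9]; closed=[(0,5), (0,6), (1,6), (2,6)]

step 1: expand (0,5) (f=7, h=4) → closed; open now [(1,5) g=2 f=7, (2,5) g=1 f=7, (3,6) g=1 f=9]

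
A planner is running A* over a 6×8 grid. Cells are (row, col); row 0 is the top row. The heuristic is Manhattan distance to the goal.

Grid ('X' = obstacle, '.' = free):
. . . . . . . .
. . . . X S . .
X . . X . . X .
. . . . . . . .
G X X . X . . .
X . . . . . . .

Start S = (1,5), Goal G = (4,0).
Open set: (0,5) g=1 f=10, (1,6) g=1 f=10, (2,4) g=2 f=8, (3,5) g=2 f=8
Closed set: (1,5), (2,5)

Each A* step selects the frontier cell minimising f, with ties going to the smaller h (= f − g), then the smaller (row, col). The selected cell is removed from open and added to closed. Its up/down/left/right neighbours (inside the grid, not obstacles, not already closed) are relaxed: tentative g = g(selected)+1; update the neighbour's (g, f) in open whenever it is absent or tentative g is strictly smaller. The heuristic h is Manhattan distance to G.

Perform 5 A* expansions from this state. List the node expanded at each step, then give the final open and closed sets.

order=[(2,4) → (3,4) → (3,3) → (3,2) → (3,1)]; open=[(0,5) g=1 f=10, (1,6) g=1 f=10, (2,1) g=7 f=10, (2,2) g=6 f=10, (3,0) g=7 f=8, (3,5) g=2 f=8, (4,3) g=5 f=8]; closed=[(1,5), (2,4), (2,5), (3,1), (3,2), (3,3), (3,4)]

step 1: expand (2,4) (f=8, h=6) → closed; open now [(0,5) g=1 f=10, (1,6) g=1 f=10, (3,4) g=3 f=8, (3,5) g=2 f=8]
step 2: expand (3,4) (f=8, h=5) → closed; open now [(0,5) g=1 f=10, (1,6) g=1 f=10, (3,3) g=4 f=8, (3,5) g=2 f=8]
step 3: expand (3,3) (f=8, h=4) → closed; open now [(0,5) g=1 f=10, (1,6) g=1 f=10, (3,2) g=5 f=8, (3,5) g=2 f=8, (4,3) g=5 f=8]
step 4: expand (3,2) (f=8, h=3) → closed; open now [(0,5) g=1 f=10, (1,6) g=1 f=10, (2,2) g=6 f=10, (3,1) g=6 f=8, (3,5) g=2 f=8, (4,3) g=5 f=8]
step 5: expand (3,1) (f=8, h=2) → closed; open now [(0,5) g=1 f=10, (1,6) g=1 f=10, (2,1) g=7 f=10, (2,2) g=6 f=10, (3,0) g=7 f=8, (3,5) g=2 f=8, (4,3) g=5 f=8]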